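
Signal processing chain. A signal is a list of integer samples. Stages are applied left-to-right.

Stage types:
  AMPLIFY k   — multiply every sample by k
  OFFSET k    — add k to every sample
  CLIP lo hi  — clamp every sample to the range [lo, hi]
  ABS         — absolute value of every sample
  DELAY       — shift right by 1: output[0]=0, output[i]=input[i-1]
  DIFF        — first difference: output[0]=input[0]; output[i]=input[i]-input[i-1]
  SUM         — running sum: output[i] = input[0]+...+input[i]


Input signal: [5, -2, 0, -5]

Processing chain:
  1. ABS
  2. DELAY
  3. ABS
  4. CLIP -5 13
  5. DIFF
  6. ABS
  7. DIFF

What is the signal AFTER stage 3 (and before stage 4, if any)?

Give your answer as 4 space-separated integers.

Answer: 0 5 2 0

Derivation:
Input: [5, -2, 0, -5]
Stage 1 (ABS): |5|=5, |-2|=2, |0|=0, |-5|=5 -> [5, 2, 0, 5]
Stage 2 (DELAY): [0, 5, 2, 0] = [0, 5, 2, 0] -> [0, 5, 2, 0]
Stage 3 (ABS): |0|=0, |5|=5, |2|=2, |0|=0 -> [0, 5, 2, 0]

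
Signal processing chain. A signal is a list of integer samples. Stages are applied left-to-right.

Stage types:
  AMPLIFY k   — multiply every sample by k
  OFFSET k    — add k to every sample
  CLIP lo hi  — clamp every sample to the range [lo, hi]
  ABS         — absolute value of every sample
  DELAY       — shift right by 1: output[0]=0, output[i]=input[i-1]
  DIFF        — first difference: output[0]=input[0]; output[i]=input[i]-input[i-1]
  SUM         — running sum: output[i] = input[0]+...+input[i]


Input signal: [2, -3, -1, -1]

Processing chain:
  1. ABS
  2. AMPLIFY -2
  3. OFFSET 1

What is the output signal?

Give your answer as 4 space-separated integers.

Answer: -3 -5 -1 -1

Derivation:
Input: [2, -3, -1, -1]
Stage 1 (ABS): |2|=2, |-3|=3, |-1|=1, |-1|=1 -> [2, 3, 1, 1]
Stage 2 (AMPLIFY -2): 2*-2=-4, 3*-2=-6, 1*-2=-2, 1*-2=-2 -> [-4, -6, -2, -2]
Stage 3 (OFFSET 1): -4+1=-3, -6+1=-5, -2+1=-1, -2+1=-1 -> [-3, -5, -1, -1]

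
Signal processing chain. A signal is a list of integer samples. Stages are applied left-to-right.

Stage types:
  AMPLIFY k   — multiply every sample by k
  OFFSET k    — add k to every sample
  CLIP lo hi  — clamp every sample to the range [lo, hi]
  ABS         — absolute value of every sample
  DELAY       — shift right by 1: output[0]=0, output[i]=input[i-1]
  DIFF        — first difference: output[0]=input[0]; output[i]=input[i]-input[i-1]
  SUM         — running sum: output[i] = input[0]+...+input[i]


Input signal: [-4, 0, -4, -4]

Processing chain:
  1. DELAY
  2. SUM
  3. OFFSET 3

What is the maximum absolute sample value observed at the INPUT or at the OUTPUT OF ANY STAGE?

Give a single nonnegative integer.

Answer: 8

Derivation:
Input: [-4, 0, -4, -4] (max |s|=4)
Stage 1 (DELAY): [0, -4, 0, -4] = [0, -4, 0, -4] -> [0, -4, 0, -4] (max |s|=4)
Stage 2 (SUM): sum[0..0]=0, sum[0..1]=-4, sum[0..2]=-4, sum[0..3]=-8 -> [0, -4, -4, -8] (max |s|=8)
Stage 3 (OFFSET 3): 0+3=3, -4+3=-1, -4+3=-1, -8+3=-5 -> [3, -1, -1, -5] (max |s|=5)
Overall max amplitude: 8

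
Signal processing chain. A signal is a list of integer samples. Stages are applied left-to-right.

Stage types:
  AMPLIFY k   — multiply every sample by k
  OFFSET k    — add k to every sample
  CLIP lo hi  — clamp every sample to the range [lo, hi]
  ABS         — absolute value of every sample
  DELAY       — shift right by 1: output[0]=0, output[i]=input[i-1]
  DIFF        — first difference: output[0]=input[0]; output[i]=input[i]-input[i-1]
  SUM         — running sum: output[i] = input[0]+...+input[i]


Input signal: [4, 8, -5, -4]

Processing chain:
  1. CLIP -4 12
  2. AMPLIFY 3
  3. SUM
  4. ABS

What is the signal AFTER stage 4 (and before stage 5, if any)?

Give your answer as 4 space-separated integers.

Answer: 12 36 24 12

Derivation:
Input: [4, 8, -5, -4]
Stage 1 (CLIP -4 12): clip(4,-4,12)=4, clip(8,-4,12)=8, clip(-5,-4,12)=-4, clip(-4,-4,12)=-4 -> [4, 8, -4, -4]
Stage 2 (AMPLIFY 3): 4*3=12, 8*3=24, -4*3=-12, -4*3=-12 -> [12, 24, -12, -12]
Stage 3 (SUM): sum[0..0]=12, sum[0..1]=36, sum[0..2]=24, sum[0..3]=12 -> [12, 36, 24, 12]
Stage 4 (ABS): |12|=12, |36|=36, |24|=24, |12|=12 -> [12, 36, 24, 12]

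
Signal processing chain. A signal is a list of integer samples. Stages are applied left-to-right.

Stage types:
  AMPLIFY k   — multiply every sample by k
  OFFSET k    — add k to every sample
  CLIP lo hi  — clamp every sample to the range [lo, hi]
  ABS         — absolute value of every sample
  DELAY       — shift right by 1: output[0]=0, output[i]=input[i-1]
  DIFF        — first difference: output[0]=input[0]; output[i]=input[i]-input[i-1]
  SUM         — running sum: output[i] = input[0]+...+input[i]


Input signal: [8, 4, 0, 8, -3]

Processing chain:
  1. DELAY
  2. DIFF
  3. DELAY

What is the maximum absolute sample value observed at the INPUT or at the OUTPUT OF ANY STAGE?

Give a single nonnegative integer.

Input: [8, 4, 0, 8, -3] (max |s|=8)
Stage 1 (DELAY): [0, 8, 4, 0, 8] = [0, 8, 4, 0, 8] -> [0, 8, 4, 0, 8] (max |s|=8)
Stage 2 (DIFF): s[0]=0, 8-0=8, 4-8=-4, 0-4=-4, 8-0=8 -> [0, 8, -4, -4, 8] (max |s|=8)
Stage 3 (DELAY): [0, 0, 8, -4, -4] = [0, 0, 8, -4, -4] -> [0, 0, 8, -4, -4] (max |s|=8)
Overall max amplitude: 8

Answer: 8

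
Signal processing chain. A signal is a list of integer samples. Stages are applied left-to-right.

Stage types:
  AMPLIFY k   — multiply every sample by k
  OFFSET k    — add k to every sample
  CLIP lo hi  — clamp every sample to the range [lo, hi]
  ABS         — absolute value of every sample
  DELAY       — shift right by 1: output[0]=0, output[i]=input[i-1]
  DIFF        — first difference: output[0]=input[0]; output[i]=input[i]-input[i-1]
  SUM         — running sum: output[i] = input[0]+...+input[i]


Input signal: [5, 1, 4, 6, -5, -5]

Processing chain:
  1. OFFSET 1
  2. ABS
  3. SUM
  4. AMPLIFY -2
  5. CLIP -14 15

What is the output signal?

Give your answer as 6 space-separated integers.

Input: [5, 1, 4, 6, -5, -5]
Stage 1 (OFFSET 1): 5+1=6, 1+1=2, 4+1=5, 6+1=7, -5+1=-4, -5+1=-4 -> [6, 2, 5, 7, -4, -4]
Stage 2 (ABS): |6|=6, |2|=2, |5|=5, |7|=7, |-4|=4, |-4|=4 -> [6, 2, 5, 7, 4, 4]
Stage 3 (SUM): sum[0..0]=6, sum[0..1]=8, sum[0..2]=13, sum[0..3]=20, sum[0..4]=24, sum[0..5]=28 -> [6, 8, 13, 20, 24, 28]
Stage 4 (AMPLIFY -2): 6*-2=-12, 8*-2=-16, 13*-2=-26, 20*-2=-40, 24*-2=-48, 28*-2=-56 -> [-12, -16, -26, -40, -48, -56]
Stage 5 (CLIP -14 15): clip(-12,-14,15)=-12, clip(-16,-14,15)=-14, clip(-26,-14,15)=-14, clip(-40,-14,15)=-14, clip(-48,-14,15)=-14, clip(-56,-14,15)=-14 -> [-12, -14, -14, -14, -14, -14]

Answer: -12 -14 -14 -14 -14 -14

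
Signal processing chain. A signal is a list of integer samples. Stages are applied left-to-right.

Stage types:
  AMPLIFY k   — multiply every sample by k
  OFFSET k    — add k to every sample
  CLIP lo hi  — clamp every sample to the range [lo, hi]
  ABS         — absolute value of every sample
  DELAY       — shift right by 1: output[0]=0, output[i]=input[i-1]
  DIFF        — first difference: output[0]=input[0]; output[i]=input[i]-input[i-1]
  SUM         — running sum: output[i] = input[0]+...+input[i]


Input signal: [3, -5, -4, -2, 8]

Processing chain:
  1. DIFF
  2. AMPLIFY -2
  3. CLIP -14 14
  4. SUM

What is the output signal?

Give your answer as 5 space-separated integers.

Input: [3, -5, -4, -2, 8]
Stage 1 (DIFF): s[0]=3, -5-3=-8, -4--5=1, -2--4=2, 8--2=10 -> [3, -8, 1, 2, 10]
Stage 2 (AMPLIFY -2): 3*-2=-6, -8*-2=16, 1*-2=-2, 2*-2=-4, 10*-2=-20 -> [-6, 16, -2, -4, -20]
Stage 3 (CLIP -14 14): clip(-6,-14,14)=-6, clip(16,-14,14)=14, clip(-2,-14,14)=-2, clip(-4,-14,14)=-4, clip(-20,-14,14)=-14 -> [-6, 14, -2, -4, -14]
Stage 4 (SUM): sum[0..0]=-6, sum[0..1]=8, sum[0..2]=6, sum[0..3]=2, sum[0..4]=-12 -> [-6, 8, 6, 2, -12]

Answer: -6 8 6 2 -12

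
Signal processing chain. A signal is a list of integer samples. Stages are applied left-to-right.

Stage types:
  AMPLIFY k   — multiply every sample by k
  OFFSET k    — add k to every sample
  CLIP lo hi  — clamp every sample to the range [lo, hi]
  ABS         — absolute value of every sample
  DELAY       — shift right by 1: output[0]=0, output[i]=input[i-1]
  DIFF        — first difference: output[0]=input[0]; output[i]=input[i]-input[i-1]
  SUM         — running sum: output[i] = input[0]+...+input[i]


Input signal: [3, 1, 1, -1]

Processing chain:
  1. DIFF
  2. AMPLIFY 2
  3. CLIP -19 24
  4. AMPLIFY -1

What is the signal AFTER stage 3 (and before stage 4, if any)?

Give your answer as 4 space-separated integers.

Answer: 6 -4 0 -4

Derivation:
Input: [3, 1, 1, -1]
Stage 1 (DIFF): s[0]=3, 1-3=-2, 1-1=0, -1-1=-2 -> [3, -2, 0, -2]
Stage 2 (AMPLIFY 2): 3*2=6, -2*2=-4, 0*2=0, -2*2=-4 -> [6, -4, 0, -4]
Stage 3 (CLIP -19 24): clip(6,-19,24)=6, clip(-4,-19,24)=-4, clip(0,-19,24)=0, clip(-4,-19,24)=-4 -> [6, -4, 0, -4]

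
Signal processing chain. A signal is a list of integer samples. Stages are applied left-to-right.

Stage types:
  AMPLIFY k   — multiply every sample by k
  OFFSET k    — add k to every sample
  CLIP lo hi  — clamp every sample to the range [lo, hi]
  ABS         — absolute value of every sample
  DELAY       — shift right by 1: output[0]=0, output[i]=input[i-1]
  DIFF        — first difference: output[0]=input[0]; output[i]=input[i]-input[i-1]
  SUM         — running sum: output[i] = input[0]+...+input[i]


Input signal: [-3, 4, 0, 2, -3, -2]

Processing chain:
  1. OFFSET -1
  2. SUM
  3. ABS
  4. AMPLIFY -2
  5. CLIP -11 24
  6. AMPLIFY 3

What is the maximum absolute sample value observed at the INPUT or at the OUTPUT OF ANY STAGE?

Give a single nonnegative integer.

Answer: 33

Derivation:
Input: [-3, 4, 0, 2, -3, -2] (max |s|=4)
Stage 1 (OFFSET -1): -3+-1=-4, 4+-1=3, 0+-1=-1, 2+-1=1, -3+-1=-4, -2+-1=-3 -> [-4, 3, -1, 1, -4, -3] (max |s|=4)
Stage 2 (SUM): sum[0..0]=-4, sum[0..1]=-1, sum[0..2]=-2, sum[0..3]=-1, sum[0..4]=-5, sum[0..5]=-8 -> [-4, -1, -2, -1, -5, -8] (max |s|=8)
Stage 3 (ABS): |-4|=4, |-1|=1, |-2|=2, |-1|=1, |-5|=5, |-8|=8 -> [4, 1, 2, 1, 5, 8] (max |s|=8)
Stage 4 (AMPLIFY -2): 4*-2=-8, 1*-2=-2, 2*-2=-4, 1*-2=-2, 5*-2=-10, 8*-2=-16 -> [-8, -2, -4, -2, -10, -16] (max |s|=16)
Stage 5 (CLIP -11 24): clip(-8,-11,24)=-8, clip(-2,-11,24)=-2, clip(-4,-11,24)=-4, clip(-2,-11,24)=-2, clip(-10,-11,24)=-10, clip(-16,-11,24)=-11 -> [-8, -2, -4, -2, -10, -11] (max |s|=11)
Stage 6 (AMPLIFY 3): -8*3=-24, -2*3=-6, -4*3=-12, -2*3=-6, -10*3=-30, -11*3=-33 -> [-24, -6, -12, -6, -30, -33] (max |s|=33)
Overall max amplitude: 33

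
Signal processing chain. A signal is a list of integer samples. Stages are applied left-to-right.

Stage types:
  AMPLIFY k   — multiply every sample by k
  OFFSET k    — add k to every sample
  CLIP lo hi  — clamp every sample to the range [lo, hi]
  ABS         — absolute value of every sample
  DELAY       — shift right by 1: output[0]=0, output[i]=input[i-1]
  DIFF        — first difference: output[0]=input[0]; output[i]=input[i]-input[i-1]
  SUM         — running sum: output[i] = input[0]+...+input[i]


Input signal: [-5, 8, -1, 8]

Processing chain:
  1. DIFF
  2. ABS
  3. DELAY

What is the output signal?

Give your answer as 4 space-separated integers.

Input: [-5, 8, -1, 8]
Stage 1 (DIFF): s[0]=-5, 8--5=13, -1-8=-9, 8--1=9 -> [-5, 13, -9, 9]
Stage 2 (ABS): |-5|=5, |13|=13, |-9|=9, |9|=9 -> [5, 13, 9, 9]
Stage 3 (DELAY): [0, 5, 13, 9] = [0, 5, 13, 9] -> [0, 5, 13, 9]

Answer: 0 5 13 9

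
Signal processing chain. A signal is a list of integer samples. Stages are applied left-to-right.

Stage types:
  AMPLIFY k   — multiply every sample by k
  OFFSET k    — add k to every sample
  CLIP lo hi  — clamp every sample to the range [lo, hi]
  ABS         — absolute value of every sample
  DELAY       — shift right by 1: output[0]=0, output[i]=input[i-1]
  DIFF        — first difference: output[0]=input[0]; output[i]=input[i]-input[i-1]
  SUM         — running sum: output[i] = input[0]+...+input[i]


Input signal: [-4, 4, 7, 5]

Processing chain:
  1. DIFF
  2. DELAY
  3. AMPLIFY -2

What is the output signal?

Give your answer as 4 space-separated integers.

Answer: 0 8 -16 -6

Derivation:
Input: [-4, 4, 7, 5]
Stage 1 (DIFF): s[0]=-4, 4--4=8, 7-4=3, 5-7=-2 -> [-4, 8, 3, -2]
Stage 2 (DELAY): [0, -4, 8, 3] = [0, -4, 8, 3] -> [0, -4, 8, 3]
Stage 3 (AMPLIFY -2): 0*-2=0, -4*-2=8, 8*-2=-16, 3*-2=-6 -> [0, 8, -16, -6]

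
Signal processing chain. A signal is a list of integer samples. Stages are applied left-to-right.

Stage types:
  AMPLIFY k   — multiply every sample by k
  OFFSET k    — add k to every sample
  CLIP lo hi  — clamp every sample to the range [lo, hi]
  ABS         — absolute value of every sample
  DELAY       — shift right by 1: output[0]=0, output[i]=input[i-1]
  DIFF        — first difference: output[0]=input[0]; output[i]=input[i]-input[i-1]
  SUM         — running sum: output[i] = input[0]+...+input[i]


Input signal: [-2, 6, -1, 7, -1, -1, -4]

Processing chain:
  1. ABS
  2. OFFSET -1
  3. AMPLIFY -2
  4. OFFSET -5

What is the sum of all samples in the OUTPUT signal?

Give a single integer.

Input: [-2, 6, -1, 7, -1, -1, -4]
Stage 1 (ABS): |-2|=2, |6|=6, |-1|=1, |7|=7, |-1|=1, |-1|=1, |-4|=4 -> [2, 6, 1, 7, 1, 1, 4]
Stage 2 (OFFSET -1): 2+-1=1, 6+-1=5, 1+-1=0, 7+-1=6, 1+-1=0, 1+-1=0, 4+-1=3 -> [1, 5, 0, 6, 0, 0, 3]
Stage 3 (AMPLIFY -2): 1*-2=-2, 5*-2=-10, 0*-2=0, 6*-2=-12, 0*-2=0, 0*-2=0, 3*-2=-6 -> [-2, -10, 0, -12, 0, 0, -6]
Stage 4 (OFFSET -5): -2+-5=-7, -10+-5=-15, 0+-5=-5, -12+-5=-17, 0+-5=-5, 0+-5=-5, -6+-5=-11 -> [-7, -15, -5, -17, -5, -5, -11]
Output sum: -65

Answer: -65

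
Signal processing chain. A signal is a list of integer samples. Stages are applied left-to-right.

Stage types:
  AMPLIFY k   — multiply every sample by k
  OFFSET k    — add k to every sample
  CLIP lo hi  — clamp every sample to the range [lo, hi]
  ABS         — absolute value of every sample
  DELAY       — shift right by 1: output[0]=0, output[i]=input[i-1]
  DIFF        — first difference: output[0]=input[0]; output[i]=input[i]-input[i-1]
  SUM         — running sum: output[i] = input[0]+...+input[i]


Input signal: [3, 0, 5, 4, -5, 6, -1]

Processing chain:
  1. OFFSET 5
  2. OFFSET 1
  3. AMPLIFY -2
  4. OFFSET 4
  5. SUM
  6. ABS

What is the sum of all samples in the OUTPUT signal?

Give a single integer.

Input: [3, 0, 5, 4, -5, 6, -1]
Stage 1 (OFFSET 5): 3+5=8, 0+5=5, 5+5=10, 4+5=9, -5+5=0, 6+5=11, -1+5=4 -> [8, 5, 10, 9, 0, 11, 4]
Stage 2 (OFFSET 1): 8+1=9, 5+1=6, 10+1=11, 9+1=10, 0+1=1, 11+1=12, 4+1=5 -> [9, 6, 11, 10, 1, 12, 5]
Stage 3 (AMPLIFY -2): 9*-2=-18, 6*-2=-12, 11*-2=-22, 10*-2=-20, 1*-2=-2, 12*-2=-24, 5*-2=-10 -> [-18, -12, -22, -20, -2, -24, -10]
Stage 4 (OFFSET 4): -18+4=-14, -12+4=-8, -22+4=-18, -20+4=-16, -2+4=2, -24+4=-20, -10+4=-6 -> [-14, -8, -18, -16, 2, -20, -6]
Stage 5 (SUM): sum[0..0]=-14, sum[0..1]=-22, sum[0..2]=-40, sum[0..3]=-56, sum[0..4]=-54, sum[0..5]=-74, sum[0..6]=-80 -> [-14, -22, -40, -56, -54, -74, -80]
Stage 6 (ABS): |-14|=14, |-22|=22, |-40|=40, |-56|=56, |-54|=54, |-74|=74, |-80|=80 -> [14, 22, 40, 56, 54, 74, 80]
Output sum: 340

Answer: 340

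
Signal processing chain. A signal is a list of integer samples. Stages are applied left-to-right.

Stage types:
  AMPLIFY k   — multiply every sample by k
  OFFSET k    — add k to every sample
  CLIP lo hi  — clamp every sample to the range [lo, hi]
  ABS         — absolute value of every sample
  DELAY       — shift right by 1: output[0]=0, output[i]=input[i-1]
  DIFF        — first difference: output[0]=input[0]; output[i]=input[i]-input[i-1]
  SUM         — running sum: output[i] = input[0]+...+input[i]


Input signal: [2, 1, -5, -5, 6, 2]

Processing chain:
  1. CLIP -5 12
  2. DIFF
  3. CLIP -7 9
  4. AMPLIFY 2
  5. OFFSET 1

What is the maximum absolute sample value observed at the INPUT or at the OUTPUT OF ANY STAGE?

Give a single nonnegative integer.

Answer: 19

Derivation:
Input: [2, 1, -5, -5, 6, 2] (max |s|=6)
Stage 1 (CLIP -5 12): clip(2,-5,12)=2, clip(1,-5,12)=1, clip(-5,-5,12)=-5, clip(-5,-5,12)=-5, clip(6,-5,12)=6, clip(2,-5,12)=2 -> [2, 1, -5, -5, 6, 2] (max |s|=6)
Stage 2 (DIFF): s[0]=2, 1-2=-1, -5-1=-6, -5--5=0, 6--5=11, 2-6=-4 -> [2, -1, -6, 0, 11, -4] (max |s|=11)
Stage 3 (CLIP -7 9): clip(2,-7,9)=2, clip(-1,-7,9)=-1, clip(-6,-7,9)=-6, clip(0,-7,9)=0, clip(11,-7,9)=9, clip(-4,-7,9)=-4 -> [2, -1, -6, 0, 9, -4] (max |s|=9)
Stage 4 (AMPLIFY 2): 2*2=4, -1*2=-2, -6*2=-12, 0*2=0, 9*2=18, -4*2=-8 -> [4, -2, -12, 0, 18, -8] (max |s|=18)
Stage 5 (OFFSET 1): 4+1=5, -2+1=-1, -12+1=-11, 0+1=1, 18+1=19, -8+1=-7 -> [5, -1, -11, 1, 19, -7] (max |s|=19)
Overall max amplitude: 19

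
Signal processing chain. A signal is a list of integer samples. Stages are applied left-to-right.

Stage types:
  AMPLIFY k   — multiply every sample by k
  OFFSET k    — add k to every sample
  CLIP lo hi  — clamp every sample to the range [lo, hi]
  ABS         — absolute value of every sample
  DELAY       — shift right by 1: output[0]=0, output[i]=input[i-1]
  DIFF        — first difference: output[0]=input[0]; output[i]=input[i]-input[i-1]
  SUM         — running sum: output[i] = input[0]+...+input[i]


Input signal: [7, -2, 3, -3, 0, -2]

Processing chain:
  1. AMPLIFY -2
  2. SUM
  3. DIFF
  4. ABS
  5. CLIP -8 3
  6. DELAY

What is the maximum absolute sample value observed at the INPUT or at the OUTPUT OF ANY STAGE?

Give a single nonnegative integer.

Input: [7, -2, 3, -3, 0, -2] (max |s|=7)
Stage 1 (AMPLIFY -2): 7*-2=-14, -2*-2=4, 3*-2=-6, -3*-2=6, 0*-2=0, -2*-2=4 -> [-14, 4, -6, 6, 0, 4] (max |s|=14)
Stage 2 (SUM): sum[0..0]=-14, sum[0..1]=-10, sum[0..2]=-16, sum[0..3]=-10, sum[0..4]=-10, sum[0..5]=-6 -> [-14, -10, -16, -10, -10, -6] (max |s|=16)
Stage 3 (DIFF): s[0]=-14, -10--14=4, -16--10=-6, -10--16=6, -10--10=0, -6--10=4 -> [-14, 4, -6, 6, 0, 4] (max |s|=14)
Stage 4 (ABS): |-14|=14, |4|=4, |-6|=6, |6|=6, |0|=0, |4|=4 -> [14, 4, 6, 6, 0, 4] (max |s|=14)
Stage 5 (CLIP -8 3): clip(14,-8,3)=3, clip(4,-8,3)=3, clip(6,-8,3)=3, clip(6,-8,3)=3, clip(0,-8,3)=0, clip(4,-8,3)=3 -> [3, 3, 3, 3, 0, 3] (max |s|=3)
Stage 6 (DELAY): [0, 3, 3, 3, 3, 0] = [0, 3, 3, 3, 3, 0] -> [0, 3, 3, 3, 3, 0] (max |s|=3)
Overall max amplitude: 16

Answer: 16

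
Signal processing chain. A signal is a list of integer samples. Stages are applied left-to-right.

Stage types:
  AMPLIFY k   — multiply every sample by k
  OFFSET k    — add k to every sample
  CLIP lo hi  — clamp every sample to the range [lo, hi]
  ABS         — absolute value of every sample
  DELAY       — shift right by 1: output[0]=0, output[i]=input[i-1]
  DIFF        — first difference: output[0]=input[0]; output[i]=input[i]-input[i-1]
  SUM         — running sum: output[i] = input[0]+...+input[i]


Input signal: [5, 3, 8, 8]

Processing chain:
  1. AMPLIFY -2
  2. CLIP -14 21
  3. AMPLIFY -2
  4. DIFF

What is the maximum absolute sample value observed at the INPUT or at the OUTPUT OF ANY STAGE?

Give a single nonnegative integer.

Input: [5, 3, 8, 8] (max |s|=8)
Stage 1 (AMPLIFY -2): 5*-2=-10, 3*-2=-6, 8*-2=-16, 8*-2=-16 -> [-10, -6, -16, -16] (max |s|=16)
Stage 2 (CLIP -14 21): clip(-10,-14,21)=-10, clip(-6,-14,21)=-6, clip(-16,-14,21)=-14, clip(-16,-14,21)=-14 -> [-10, -6, -14, -14] (max |s|=14)
Stage 3 (AMPLIFY -2): -10*-2=20, -6*-2=12, -14*-2=28, -14*-2=28 -> [20, 12, 28, 28] (max |s|=28)
Stage 4 (DIFF): s[0]=20, 12-20=-8, 28-12=16, 28-28=0 -> [20, -8, 16, 0] (max |s|=20)
Overall max amplitude: 28

Answer: 28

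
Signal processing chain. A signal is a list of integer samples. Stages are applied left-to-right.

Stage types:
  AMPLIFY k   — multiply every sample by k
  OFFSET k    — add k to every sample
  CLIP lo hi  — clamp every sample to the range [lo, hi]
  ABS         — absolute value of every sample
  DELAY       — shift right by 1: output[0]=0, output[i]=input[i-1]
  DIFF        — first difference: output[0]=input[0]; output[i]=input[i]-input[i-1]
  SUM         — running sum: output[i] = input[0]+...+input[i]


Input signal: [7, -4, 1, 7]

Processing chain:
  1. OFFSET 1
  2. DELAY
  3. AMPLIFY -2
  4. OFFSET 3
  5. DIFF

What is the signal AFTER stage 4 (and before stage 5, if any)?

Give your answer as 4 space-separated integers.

Answer: 3 -13 9 -1

Derivation:
Input: [7, -4, 1, 7]
Stage 1 (OFFSET 1): 7+1=8, -4+1=-3, 1+1=2, 7+1=8 -> [8, -3, 2, 8]
Stage 2 (DELAY): [0, 8, -3, 2] = [0, 8, -3, 2] -> [0, 8, -3, 2]
Stage 3 (AMPLIFY -2): 0*-2=0, 8*-2=-16, -3*-2=6, 2*-2=-4 -> [0, -16, 6, -4]
Stage 4 (OFFSET 3): 0+3=3, -16+3=-13, 6+3=9, -4+3=-1 -> [3, -13, 9, -1]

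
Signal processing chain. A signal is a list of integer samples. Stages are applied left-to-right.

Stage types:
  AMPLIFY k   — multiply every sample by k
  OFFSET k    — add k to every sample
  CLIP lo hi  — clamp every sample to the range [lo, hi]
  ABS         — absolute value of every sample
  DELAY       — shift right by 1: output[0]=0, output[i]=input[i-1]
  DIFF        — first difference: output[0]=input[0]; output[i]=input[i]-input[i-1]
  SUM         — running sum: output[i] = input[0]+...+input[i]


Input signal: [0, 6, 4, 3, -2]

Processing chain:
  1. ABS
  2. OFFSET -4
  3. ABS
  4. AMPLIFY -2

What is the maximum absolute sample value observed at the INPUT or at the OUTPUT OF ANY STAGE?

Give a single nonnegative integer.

Answer: 8

Derivation:
Input: [0, 6, 4, 3, -2] (max |s|=6)
Stage 1 (ABS): |0|=0, |6|=6, |4|=4, |3|=3, |-2|=2 -> [0, 6, 4, 3, 2] (max |s|=6)
Stage 2 (OFFSET -4): 0+-4=-4, 6+-4=2, 4+-4=0, 3+-4=-1, 2+-4=-2 -> [-4, 2, 0, -1, -2] (max |s|=4)
Stage 3 (ABS): |-4|=4, |2|=2, |0|=0, |-1|=1, |-2|=2 -> [4, 2, 0, 1, 2] (max |s|=4)
Stage 4 (AMPLIFY -2): 4*-2=-8, 2*-2=-4, 0*-2=0, 1*-2=-2, 2*-2=-4 -> [-8, -4, 0, -2, -4] (max |s|=8)
Overall max amplitude: 8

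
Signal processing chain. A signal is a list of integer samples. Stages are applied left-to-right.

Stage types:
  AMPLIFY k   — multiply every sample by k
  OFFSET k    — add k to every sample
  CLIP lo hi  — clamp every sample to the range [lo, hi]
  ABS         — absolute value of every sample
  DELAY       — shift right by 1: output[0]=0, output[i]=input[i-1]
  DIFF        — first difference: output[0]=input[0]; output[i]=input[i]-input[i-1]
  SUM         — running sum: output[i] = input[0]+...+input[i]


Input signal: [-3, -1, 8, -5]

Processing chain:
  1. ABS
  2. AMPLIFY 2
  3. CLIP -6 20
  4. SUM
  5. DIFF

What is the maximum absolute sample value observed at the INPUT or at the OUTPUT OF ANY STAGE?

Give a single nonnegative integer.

Input: [-3, -1, 8, -5] (max |s|=8)
Stage 1 (ABS): |-3|=3, |-1|=1, |8|=8, |-5|=5 -> [3, 1, 8, 5] (max |s|=8)
Stage 2 (AMPLIFY 2): 3*2=6, 1*2=2, 8*2=16, 5*2=10 -> [6, 2, 16, 10] (max |s|=16)
Stage 3 (CLIP -6 20): clip(6,-6,20)=6, clip(2,-6,20)=2, clip(16,-6,20)=16, clip(10,-6,20)=10 -> [6, 2, 16, 10] (max |s|=16)
Stage 4 (SUM): sum[0..0]=6, sum[0..1]=8, sum[0..2]=24, sum[0..3]=34 -> [6, 8, 24, 34] (max |s|=34)
Stage 5 (DIFF): s[0]=6, 8-6=2, 24-8=16, 34-24=10 -> [6, 2, 16, 10] (max |s|=16)
Overall max amplitude: 34

Answer: 34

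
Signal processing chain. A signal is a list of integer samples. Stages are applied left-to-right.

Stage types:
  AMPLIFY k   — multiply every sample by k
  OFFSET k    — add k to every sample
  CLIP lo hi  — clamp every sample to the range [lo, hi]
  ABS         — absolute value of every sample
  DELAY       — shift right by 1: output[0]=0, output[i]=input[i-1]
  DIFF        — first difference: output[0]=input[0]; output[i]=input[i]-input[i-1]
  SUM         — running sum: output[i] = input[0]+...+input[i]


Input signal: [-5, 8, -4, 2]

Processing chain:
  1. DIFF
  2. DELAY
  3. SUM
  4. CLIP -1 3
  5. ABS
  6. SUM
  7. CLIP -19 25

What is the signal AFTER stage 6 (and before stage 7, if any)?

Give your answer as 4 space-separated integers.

Answer: 0 1 4 5

Derivation:
Input: [-5, 8, -4, 2]
Stage 1 (DIFF): s[0]=-5, 8--5=13, -4-8=-12, 2--4=6 -> [-5, 13, -12, 6]
Stage 2 (DELAY): [0, -5, 13, -12] = [0, -5, 13, -12] -> [0, -5, 13, -12]
Stage 3 (SUM): sum[0..0]=0, sum[0..1]=-5, sum[0..2]=8, sum[0..3]=-4 -> [0, -5, 8, -4]
Stage 4 (CLIP -1 3): clip(0,-1,3)=0, clip(-5,-1,3)=-1, clip(8,-1,3)=3, clip(-4,-1,3)=-1 -> [0, -1, 3, -1]
Stage 5 (ABS): |0|=0, |-1|=1, |3|=3, |-1|=1 -> [0, 1, 3, 1]
Stage 6 (SUM): sum[0..0]=0, sum[0..1]=1, sum[0..2]=4, sum[0..3]=5 -> [0, 1, 4, 5]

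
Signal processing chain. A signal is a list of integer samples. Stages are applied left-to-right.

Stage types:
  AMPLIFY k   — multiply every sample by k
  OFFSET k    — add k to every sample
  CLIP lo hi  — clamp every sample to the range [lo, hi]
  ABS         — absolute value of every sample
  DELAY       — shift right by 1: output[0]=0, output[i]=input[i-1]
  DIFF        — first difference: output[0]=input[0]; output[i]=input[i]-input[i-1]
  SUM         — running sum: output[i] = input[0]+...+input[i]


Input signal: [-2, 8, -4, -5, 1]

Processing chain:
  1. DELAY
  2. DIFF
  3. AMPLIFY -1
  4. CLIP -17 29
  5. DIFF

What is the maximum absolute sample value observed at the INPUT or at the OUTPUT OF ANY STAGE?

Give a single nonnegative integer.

Input: [-2, 8, -4, -5, 1] (max |s|=8)
Stage 1 (DELAY): [0, -2, 8, -4, -5] = [0, -2, 8, -4, -5] -> [0, -2, 8, -4, -5] (max |s|=8)
Stage 2 (DIFF): s[0]=0, -2-0=-2, 8--2=10, -4-8=-12, -5--4=-1 -> [0, -2, 10, -12, -1] (max |s|=12)
Stage 3 (AMPLIFY -1): 0*-1=0, -2*-1=2, 10*-1=-10, -12*-1=12, -1*-1=1 -> [0, 2, -10, 12, 1] (max |s|=12)
Stage 4 (CLIP -17 29): clip(0,-17,29)=0, clip(2,-17,29)=2, clip(-10,-17,29)=-10, clip(12,-17,29)=12, clip(1,-17,29)=1 -> [0, 2, -10, 12, 1] (max |s|=12)
Stage 5 (DIFF): s[0]=0, 2-0=2, -10-2=-12, 12--10=22, 1-12=-11 -> [0, 2, -12, 22, -11] (max |s|=22)
Overall max amplitude: 22

Answer: 22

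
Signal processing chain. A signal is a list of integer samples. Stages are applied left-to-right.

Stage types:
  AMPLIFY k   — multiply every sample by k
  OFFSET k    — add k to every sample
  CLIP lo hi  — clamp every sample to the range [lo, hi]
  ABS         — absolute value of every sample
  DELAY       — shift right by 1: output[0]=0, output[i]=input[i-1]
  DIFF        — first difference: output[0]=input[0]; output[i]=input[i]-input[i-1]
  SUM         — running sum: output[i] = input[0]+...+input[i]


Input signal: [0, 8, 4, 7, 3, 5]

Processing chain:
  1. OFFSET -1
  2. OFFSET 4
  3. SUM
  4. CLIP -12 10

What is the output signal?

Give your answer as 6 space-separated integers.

Input: [0, 8, 4, 7, 3, 5]
Stage 1 (OFFSET -1): 0+-1=-1, 8+-1=7, 4+-1=3, 7+-1=6, 3+-1=2, 5+-1=4 -> [-1, 7, 3, 6, 2, 4]
Stage 2 (OFFSET 4): -1+4=3, 7+4=11, 3+4=7, 6+4=10, 2+4=6, 4+4=8 -> [3, 11, 7, 10, 6, 8]
Stage 3 (SUM): sum[0..0]=3, sum[0..1]=14, sum[0..2]=21, sum[0..3]=31, sum[0..4]=37, sum[0..5]=45 -> [3, 14, 21, 31, 37, 45]
Stage 4 (CLIP -12 10): clip(3,-12,10)=3, clip(14,-12,10)=10, clip(21,-12,10)=10, clip(31,-12,10)=10, clip(37,-12,10)=10, clip(45,-12,10)=10 -> [3, 10, 10, 10, 10, 10]

Answer: 3 10 10 10 10 10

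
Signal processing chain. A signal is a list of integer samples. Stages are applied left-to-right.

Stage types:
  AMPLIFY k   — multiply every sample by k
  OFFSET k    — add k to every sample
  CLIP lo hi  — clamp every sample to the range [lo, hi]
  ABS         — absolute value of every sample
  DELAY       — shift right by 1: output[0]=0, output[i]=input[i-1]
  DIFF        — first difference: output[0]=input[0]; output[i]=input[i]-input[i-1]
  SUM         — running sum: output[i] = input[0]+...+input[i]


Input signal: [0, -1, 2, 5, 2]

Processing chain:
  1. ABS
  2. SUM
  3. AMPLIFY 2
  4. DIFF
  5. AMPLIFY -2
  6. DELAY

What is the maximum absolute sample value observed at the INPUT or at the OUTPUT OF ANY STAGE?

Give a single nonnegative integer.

Input: [0, -1, 2, 5, 2] (max |s|=5)
Stage 1 (ABS): |0|=0, |-1|=1, |2|=2, |5|=5, |2|=2 -> [0, 1, 2, 5, 2] (max |s|=5)
Stage 2 (SUM): sum[0..0]=0, sum[0..1]=1, sum[0..2]=3, sum[0..3]=8, sum[0..4]=10 -> [0, 1, 3, 8, 10] (max |s|=10)
Stage 3 (AMPLIFY 2): 0*2=0, 1*2=2, 3*2=6, 8*2=16, 10*2=20 -> [0, 2, 6, 16, 20] (max |s|=20)
Stage 4 (DIFF): s[0]=0, 2-0=2, 6-2=4, 16-6=10, 20-16=4 -> [0, 2, 4, 10, 4] (max |s|=10)
Stage 5 (AMPLIFY -2): 0*-2=0, 2*-2=-4, 4*-2=-8, 10*-2=-20, 4*-2=-8 -> [0, -4, -8, -20, -8] (max |s|=20)
Stage 6 (DELAY): [0, 0, -4, -8, -20] = [0, 0, -4, -8, -20] -> [0, 0, -4, -8, -20] (max |s|=20)
Overall max amplitude: 20

Answer: 20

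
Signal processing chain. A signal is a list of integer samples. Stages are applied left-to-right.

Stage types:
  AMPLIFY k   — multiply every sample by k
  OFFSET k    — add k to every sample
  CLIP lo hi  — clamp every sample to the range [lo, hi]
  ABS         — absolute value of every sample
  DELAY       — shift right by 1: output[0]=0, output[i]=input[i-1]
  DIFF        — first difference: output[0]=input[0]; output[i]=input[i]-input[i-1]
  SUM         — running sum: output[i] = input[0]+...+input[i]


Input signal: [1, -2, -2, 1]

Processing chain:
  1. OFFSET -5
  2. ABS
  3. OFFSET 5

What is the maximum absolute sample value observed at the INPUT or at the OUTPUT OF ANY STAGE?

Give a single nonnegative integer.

Answer: 12

Derivation:
Input: [1, -2, -2, 1] (max |s|=2)
Stage 1 (OFFSET -5): 1+-5=-4, -2+-5=-7, -2+-5=-7, 1+-5=-4 -> [-4, -7, -7, -4] (max |s|=7)
Stage 2 (ABS): |-4|=4, |-7|=7, |-7|=7, |-4|=4 -> [4, 7, 7, 4] (max |s|=7)
Stage 3 (OFFSET 5): 4+5=9, 7+5=12, 7+5=12, 4+5=9 -> [9, 12, 12, 9] (max |s|=12)
Overall max amplitude: 12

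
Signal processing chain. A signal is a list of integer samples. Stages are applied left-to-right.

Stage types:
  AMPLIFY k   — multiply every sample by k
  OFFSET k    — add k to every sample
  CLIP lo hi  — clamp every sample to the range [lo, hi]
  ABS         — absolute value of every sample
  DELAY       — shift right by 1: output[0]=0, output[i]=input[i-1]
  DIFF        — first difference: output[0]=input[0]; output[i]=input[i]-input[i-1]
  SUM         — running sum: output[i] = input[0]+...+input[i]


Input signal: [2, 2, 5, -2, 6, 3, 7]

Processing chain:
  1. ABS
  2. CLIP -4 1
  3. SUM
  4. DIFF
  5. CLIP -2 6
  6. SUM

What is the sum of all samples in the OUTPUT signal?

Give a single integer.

Answer: 28

Derivation:
Input: [2, 2, 5, -2, 6, 3, 7]
Stage 1 (ABS): |2|=2, |2|=2, |5|=5, |-2|=2, |6|=6, |3|=3, |7|=7 -> [2, 2, 5, 2, 6, 3, 7]
Stage 2 (CLIP -4 1): clip(2,-4,1)=1, clip(2,-4,1)=1, clip(5,-4,1)=1, clip(2,-4,1)=1, clip(6,-4,1)=1, clip(3,-4,1)=1, clip(7,-4,1)=1 -> [1, 1, 1, 1, 1, 1, 1]
Stage 3 (SUM): sum[0..0]=1, sum[0..1]=2, sum[0..2]=3, sum[0..3]=4, sum[0..4]=5, sum[0..5]=6, sum[0..6]=7 -> [1, 2, 3, 4, 5, 6, 7]
Stage 4 (DIFF): s[0]=1, 2-1=1, 3-2=1, 4-3=1, 5-4=1, 6-5=1, 7-6=1 -> [1, 1, 1, 1, 1, 1, 1]
Stage 5 (CLIP -2 6): clip(1,-2,6)=1, clip(1,-2,6)=1, clip(1,-2,6)=1, clip(1,-2,6)=1, clip(1,-2,6)=1, clip(1,-2,6)=1, clip(1,-2,6)=1 -> [1, 1, 1, 1, 1, 1, 1]
Stage 6 (SUM): sum[0..0]=1, sum[0..1]=2, sum[0..2]=3, sum[0..3]=4, sum[0..4]=5, sum[0..5]=6, sum[0..6]=7 -> [1, 2, 3, 4, 5, 6, 7]
Output sum: 28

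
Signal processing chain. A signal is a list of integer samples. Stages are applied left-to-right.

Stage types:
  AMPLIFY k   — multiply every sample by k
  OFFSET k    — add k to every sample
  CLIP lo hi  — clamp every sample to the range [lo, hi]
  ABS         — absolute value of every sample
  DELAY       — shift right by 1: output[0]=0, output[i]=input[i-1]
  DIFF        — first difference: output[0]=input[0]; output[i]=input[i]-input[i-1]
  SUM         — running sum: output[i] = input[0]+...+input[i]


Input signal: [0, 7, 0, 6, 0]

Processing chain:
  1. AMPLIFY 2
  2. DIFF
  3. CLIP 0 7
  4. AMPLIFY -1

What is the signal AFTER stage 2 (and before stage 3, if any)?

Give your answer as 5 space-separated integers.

Input: [0, 7, 0, 6, 0]
Stage 1 (AMPLIFY 2): 0*2=0, 7*2=14, 0*2=0, 6*2=12, 0*2=0 -> [0, 14, 0, 12, 0]
Stage 2 (DIFF): s[0]=0, 14-0=14, 0-14=-14, 12-0=12, 0-12=-12 -> [0, 14, -14, 12, -12]

Answer: 0 14 -14 12 -12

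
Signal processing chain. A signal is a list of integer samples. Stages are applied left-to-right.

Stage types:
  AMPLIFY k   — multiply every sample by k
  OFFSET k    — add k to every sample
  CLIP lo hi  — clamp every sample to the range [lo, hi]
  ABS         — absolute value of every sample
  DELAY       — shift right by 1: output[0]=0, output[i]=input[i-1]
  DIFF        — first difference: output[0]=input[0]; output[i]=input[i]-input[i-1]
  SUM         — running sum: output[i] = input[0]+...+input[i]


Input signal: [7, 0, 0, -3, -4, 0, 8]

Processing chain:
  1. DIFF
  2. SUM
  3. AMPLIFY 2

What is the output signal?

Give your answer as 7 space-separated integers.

Input: [7, 0, 0, -3, -4, 0, 8]
Stage 1 (DIFF): s[0]=7, 0-7=-7, 0-0=0, -3-0=-3, -4--3=-1, 0--4=4, 8-0=8 -> [7, -7, 0, -3, -1, 4, 8]
Stage 2 (SUM): sum[0..0]=7, sum[0..1]=0, sum[0..2]=0, sum[0..3]=-3, sum[0..4]=-4, sum[0..5]=0, sum[0..6]=8 -> [7, 0, 0, -3, -4, 0, 8]
Stage 3 (AMPLIFY 2): 7*2=14, 0*2=0, 0*2=0, -3*2=-6, -4*2=-8, 0*2=0, 8*2=16 -> [14, 0, 0, -6, -8, 0, 16]

Answer: 14 0 0 -6 -8 0 16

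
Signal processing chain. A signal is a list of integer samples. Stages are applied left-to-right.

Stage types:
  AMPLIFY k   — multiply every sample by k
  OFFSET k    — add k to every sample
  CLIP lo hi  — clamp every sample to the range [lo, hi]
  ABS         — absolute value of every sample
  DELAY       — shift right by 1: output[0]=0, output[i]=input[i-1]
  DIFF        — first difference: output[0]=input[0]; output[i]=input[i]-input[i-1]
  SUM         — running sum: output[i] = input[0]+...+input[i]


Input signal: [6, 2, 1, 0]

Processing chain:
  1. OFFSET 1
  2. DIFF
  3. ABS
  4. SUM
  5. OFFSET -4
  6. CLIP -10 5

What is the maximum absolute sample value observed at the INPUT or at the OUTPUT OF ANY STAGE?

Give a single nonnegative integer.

Answer: 13

Derivation:
Input: [6, 2, 1, 0] (max |s|=6)
Stage 1 (OFFSET 1): 6+1=7, 2+1=3, 1+1=2, 0+1=1 -> [7, 3, 2, 1] (max |s|=7)
Stage 2 (DIFF): s[0]=7, 3-7=-4, 2-3=-1, 1-2=-1 -> [7, -4, -1, -1] (max |s|=7)
Stage 3 (ABS): |7|=7, |-4|=4, |-1|=1, |-1|=1 -> [7, 4, 1, 1] (max |s|=7)
Stage 4 (SUM): sum[0..0]=7, sum[0..1]=11, sum[0..2]=12, sum[0..3]=13 -> [7, 11, 12, 13] (max |s|=13)
Stage 5 (OFFSET -4): 7+-4=3, 11+-4=7, 12+-4=8, 13+-4=9 -> [3, 7, 8, 9] (max |s|=9)
Stage 6 (CLIP -10 5): clip(3,-10,5)=3, clip(7,-10,5)=5, clip(8,-10,5)=5, clip(9,-10,5)=5 -> [3, 5, 5, 5] (max |s|=5)
Overall max amplitude: 13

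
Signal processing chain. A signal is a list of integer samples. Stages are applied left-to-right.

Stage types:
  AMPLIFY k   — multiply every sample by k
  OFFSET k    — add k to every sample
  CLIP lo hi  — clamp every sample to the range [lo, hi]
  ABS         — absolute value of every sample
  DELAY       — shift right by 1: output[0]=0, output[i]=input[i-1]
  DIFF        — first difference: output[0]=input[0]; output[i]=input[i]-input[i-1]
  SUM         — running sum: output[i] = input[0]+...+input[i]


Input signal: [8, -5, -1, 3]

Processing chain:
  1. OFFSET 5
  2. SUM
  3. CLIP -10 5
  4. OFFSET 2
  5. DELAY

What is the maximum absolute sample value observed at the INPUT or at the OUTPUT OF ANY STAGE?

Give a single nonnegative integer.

Input: [8, -5, -1, 3] (max |s|=8)
Stage 1 (OFFSET 5): 8+5=13, -5+5=0, -1+5=4, 3+5=8 -> [13, 0, 4, 8] (max |s|=13)
Stage 2 (SUM): sum[0..0]=13, sum[0..1]=13, sum[0..2]=17, sum[0..3]=25 -> [13, 13, 17, 25] (max |s|=25)
Stage 3 (CLIP -10 5): clip(13,-10,5)=5, clip(13,-10,5)=5, clip(17,-10,5)=5, clip(25,-10,5)=5 -> [5, 5, 5, 5] (max |s|=5)
Stage 4 (OFFSET 2): 5+2=7, 5+2=7, 5+2=7, 5+2=7 -> [7, 7, 7, 7] (max |s|=7)
Stage 5 (DELAY): [0, 7, 7, 7] = [0, 7, 7, 7] -> [0, 7, 7, 7] (max |s|=7)
Overall max amplitude: 25

Answer: 25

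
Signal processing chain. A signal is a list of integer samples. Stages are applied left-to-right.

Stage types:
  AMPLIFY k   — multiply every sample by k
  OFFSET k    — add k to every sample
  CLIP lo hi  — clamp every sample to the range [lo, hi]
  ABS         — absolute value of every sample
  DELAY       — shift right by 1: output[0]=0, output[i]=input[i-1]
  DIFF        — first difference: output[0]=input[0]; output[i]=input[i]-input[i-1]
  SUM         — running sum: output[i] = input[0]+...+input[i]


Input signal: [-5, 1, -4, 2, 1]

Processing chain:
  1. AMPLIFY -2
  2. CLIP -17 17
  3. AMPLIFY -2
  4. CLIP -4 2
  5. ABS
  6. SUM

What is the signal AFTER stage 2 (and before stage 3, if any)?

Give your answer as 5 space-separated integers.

Input: [-5, 1, -4, 2, 1]
Stage 1 (AMPLIFY -2): -5*-2=10, 1*-2=-2, -4*-2=8, 2*-2=-4, 1*-2=-2 -> [10, -2, 8, -4, -2]
Stage 2 (CLIP -17 17): clip(10,-17,17)=10, clip(-2,-17,17)=-2, clip(8,-17,17)=8, clip(-4,-17,17)=-4, clip(-2,-17,17)=-2 -> [10, -2, 8, -4, -2]

Answer: 10 -2 8 -4 -2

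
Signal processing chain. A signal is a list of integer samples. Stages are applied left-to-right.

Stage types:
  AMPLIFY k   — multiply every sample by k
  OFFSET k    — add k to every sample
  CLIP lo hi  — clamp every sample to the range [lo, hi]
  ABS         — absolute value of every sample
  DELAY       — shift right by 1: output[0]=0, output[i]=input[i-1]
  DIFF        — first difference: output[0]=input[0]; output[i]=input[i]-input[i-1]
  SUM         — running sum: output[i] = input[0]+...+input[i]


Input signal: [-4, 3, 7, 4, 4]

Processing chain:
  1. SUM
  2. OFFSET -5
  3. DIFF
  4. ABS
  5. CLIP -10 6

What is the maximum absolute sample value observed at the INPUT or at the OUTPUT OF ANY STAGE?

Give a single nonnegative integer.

Input: [-4, 3, 7, 4, 4] (max |s|=7)
Stage 1 (SUM): sum[0..0]=-4, sum[0..1]=-1, sum[0..2]=6, sum[0..3]=10, sum[0..4]=14 -> [-4, -1, 6, 10, 14] (max |s|=14)
Stage 2 (OFFSET -5): -4+-5=-9, -1+-5=-6, 6+-5=1, 10+-5=5, 14+-5=9 -> [-9, -6, 1, 5, 9] (max |s|=9)
Stage 3 (DIFF): s[0]=-9, -6--9=3, 1--6=7, 5-1=4, 9-5=4 -> [-9, 3, 7, 4, 4] (max |s|=9)
Stage 4 (ABS): |-9|=9, |3|=3, |7|=7, |4|=4, |4|=4 -> [9, 3, 7, 4, 4] (max |s|=9)
Stage 5 (CLIP -10 6): clip(9,-10,6)=6, clip(3,-10,6)=3, clip(7,-10,6)=6, clip(4,-10,6)=4, clip(4,-10,6)=4 -> [6, 3, 6, 4, 4] (max |s|=6)
Overall max amplitude: 14

Answer: 14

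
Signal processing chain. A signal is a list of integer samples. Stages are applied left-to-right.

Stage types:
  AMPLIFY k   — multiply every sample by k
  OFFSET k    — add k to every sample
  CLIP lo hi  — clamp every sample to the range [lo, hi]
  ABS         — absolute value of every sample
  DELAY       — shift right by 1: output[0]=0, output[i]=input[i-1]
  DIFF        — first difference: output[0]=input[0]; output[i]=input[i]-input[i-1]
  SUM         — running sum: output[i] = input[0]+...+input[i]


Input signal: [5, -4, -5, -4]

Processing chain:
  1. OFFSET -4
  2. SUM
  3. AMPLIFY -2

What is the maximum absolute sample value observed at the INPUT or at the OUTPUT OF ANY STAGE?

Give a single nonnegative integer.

Input: [5, -4, -5, -4] (max |s|=5)
Stage 1 (OFFSET -4): 5+-4=1, -4+-4=-8, -5+-4=-9, -4+-4=-8 -> [1, -8, -9, -8] (max |s|=9)
Stage 2 (SUM): sum[0..0]=1, sum[0..1]=-7, sum[0..2]=-16, sum[0..3]=-24 -> [1, -7, -16, -24] (max |s|=24)
Stage 3 (AMPLIFY -2): 1*-2=-2, -7*-2=14, -16*-2=32, -24*-2=48 -> [-2, 14, 32, 48] (max |s|=48)
Overall max amplitude: 48

Answer: 48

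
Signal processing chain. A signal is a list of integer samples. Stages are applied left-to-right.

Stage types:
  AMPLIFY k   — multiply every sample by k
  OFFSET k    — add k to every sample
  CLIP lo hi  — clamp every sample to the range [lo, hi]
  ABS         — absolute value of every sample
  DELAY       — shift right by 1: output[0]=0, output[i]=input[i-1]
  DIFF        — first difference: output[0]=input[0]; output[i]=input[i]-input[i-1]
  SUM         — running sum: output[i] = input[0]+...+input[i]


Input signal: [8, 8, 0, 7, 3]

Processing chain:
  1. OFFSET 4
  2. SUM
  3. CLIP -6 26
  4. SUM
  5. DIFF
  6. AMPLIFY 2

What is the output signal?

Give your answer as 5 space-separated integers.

Answer: 24 48 52 52 52

Derivation:
Input: [8, 8, 0, 7, 3]
Stage 1 (OFFSET 4): 8+4=12, 8+4=12, 0+4=4, 7+4=11, 3+4=7 -> [12, 12, 4, 11, 7]
Stage 2 (SUM): sum[0..0]=12, sum[0..1]=24, sum[0..2]=28, sum[0..3]=39, sum[0..4]=46 -> [12, 24, 28, 39, 46]
Stage 3 (CLIP -6 26): clip(12,-6,26)=12, clip(24,-6,26)=24, clip(28,-6,26)=26, clip(39,-6,26)=26, clip(46,-6,26)=26 -> [12, 24, 26, 26, 26]
Stage 4 (SUM): sum[0..0]=12, sum[0..1]=36, sum[0..2]=62, sum[0..3]=88, sum[0..4]=114 -> [12, 36, 62, 88, 114]
Stage 5 (DIFF): s[0]=12, 36-12=24, 62-36=26, 88-62=26, 114-88=26 -> [12, 24, 26, 26, 26]
Stage 6 (AMPLIFY 2): 12*2=24, 24*2=48, 26*2=52, 26*2=52, 26*2=52 -> [24, 48, 52, 52, 52]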